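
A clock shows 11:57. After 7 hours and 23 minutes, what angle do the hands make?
First find the time 7 hours and 23 minutes after 11:57.
Total minutes: 11 x 60 + 57 + 7 x 60 + 23 = 1160.
1160 mod 720 = 440 minutes = 7:20.
Now compute the angle at 7:20:
Hour hand: 7 x 30 + 20 x 0.5 = 220 degrees
Minute hand: 20 x 6 = 120 degrees
Difference: |220 - 120| = 100 degrees
The angle is 100 degrees

Final answer: 100 degrees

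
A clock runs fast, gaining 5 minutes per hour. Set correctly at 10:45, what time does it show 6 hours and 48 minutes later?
For every 60 true minutes, the faulty clock advances 60 + 5 = 65 minutes.
True elapsed: 6 hours and 48 minutes = 408 minutes.
Faulty clock advances: 408 x 65/60 = 442 minutes (drift: 34 minutes ahead).
Shown time: 10:45 + 442 minutes = 6:07.

Final answer: 6:07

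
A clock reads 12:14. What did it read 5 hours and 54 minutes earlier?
Starting time: 12:14 = 14 total minutes past 12:00
Subtracting: 5 hours and 54 minutes = 354 minutes
14 - 354 = -340 (negative, add 12 hours = 720) = 380 minutes
= 6 hours and 20 minutes past 12:00 = 6:20

Final answer: 6:20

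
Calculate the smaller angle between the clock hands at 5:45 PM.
Hour hand position: 5 x 30 + 45 x 0.5 = 172.5 degrees
Minute hand position: 45 x 6 = 270 degrees
Difference: |172.5 - 270| = 97.5 degrees
The angle between the hands is 97.5 degrees

Final answer: 97.5 degrees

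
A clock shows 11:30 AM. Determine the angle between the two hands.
Hour hand position: 11 x 30 + 30 x 0.5 = 345 degrees
Minute hand position: 30 x 6 = 180 degrees
Difference: |345 - 180| = 165 degrees
The angle between the hands is 165 degrees

Final answer: 165 degrees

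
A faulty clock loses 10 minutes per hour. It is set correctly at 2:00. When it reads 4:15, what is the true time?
For every 60 true minutes, the faulty clock advances 50 minutes, so 1 faulty-clock minute corresponds to 60/50 true minutes.
From 2:00 to 4:15 on the faulty dial is 135 minutes.
True elapsed: 135 x 60/50 = 162 minutes = 2 hours and 42 minutes.
True time: 2:00 + 2 hours and 42 minutes = 4:42.

Final answer: 4:42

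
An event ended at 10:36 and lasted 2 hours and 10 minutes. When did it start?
Starting time: 10:36 = 636 total minutes past 12:00
Subtracting: 2 hours and 10 minutes = 130 minutes
636 - 130 = 506 minutes
= 8 hours and 26 minutes past 12:00 = 8:26

Final answer: 8:26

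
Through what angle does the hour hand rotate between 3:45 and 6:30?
The hour hand moves 0.5 degrees per minute.
Time elapsed: 6:30 - 3:45 = 165 minutes
Angular displacement: 165 x 0.5 = 82.5 degrees

Final answer: 82.5 degrees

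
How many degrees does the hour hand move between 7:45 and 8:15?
The hour hand moves 0.5 degrees per minute.
Time elapsed: 8:15 - 7:45 = 30 minutes
Angular displacement: 30 x 0.5 = 15 degrees

Final answer: 15 degrees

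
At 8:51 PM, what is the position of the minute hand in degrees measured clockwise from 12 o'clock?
The minute hand moves 6 degrees per minute.
At 8:51: 51 x 6 = 306 degrees

Final answer: 306 degrees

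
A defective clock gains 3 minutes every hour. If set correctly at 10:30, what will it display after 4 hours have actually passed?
For every 60 true minutes, the faulty clock advances 60 + 3 = 63 minutes.
True elapsed: 4 hours = 240 minutes.
Faulty clock advances: 240 x 63/60 = 252 minutes (drift: 12 minutes ahead).
Shown time: 10:30 + 252 minutes = 2:42.

Final answer: 2:42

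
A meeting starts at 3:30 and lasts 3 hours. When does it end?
Starting time: 3:30
Adding 0 minutes to 30 minutes: 30 + 0 = 30 minutes
Adding 3 hours: 3 + 3 = 6
Final time: 6:30

Final answer: 6:30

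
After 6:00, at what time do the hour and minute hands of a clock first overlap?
The minute hand gains 5.5 degrees per minute on the hour hand.
At 6:00, the hour hand is at 180 degrees and the minute hand is at 0 degrees.
The gap is 180 degrees. Time to close: 180/5.5 = 60 x 6/11 = 32.73 minutes.
The hands overlap at 32.73 minutes past 6:00.

Final answer: 32.73 minutes past 6:00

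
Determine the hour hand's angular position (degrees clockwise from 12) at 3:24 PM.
The hour hand moves 30 degrees per hour and 0.5 degrees per minute.
At 3:24: (3) x 30 + 24 x 0.5 = 90 + 12 = 102 degrees

Final answer: 102 degrees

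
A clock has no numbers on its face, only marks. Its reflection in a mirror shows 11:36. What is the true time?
Reflection across the vertical (12-6) axis maps a hand at angle A degrees to (360 - A) degrees, which sends a reading of T minutes past 12:00 to (720 - T) minutes past 12:00.
Mirror reads 11:36 = 696 minutes past 12:00.
Actual time: (720 - 696) mod 720 = 24 minutes = 12:24.

Final answer: 12:24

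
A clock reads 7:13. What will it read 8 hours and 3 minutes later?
Starting time: 7:13
Adding 3 minutes to 13 minutes: 13 + 3 = 16 minutes
Adding 8 hours: 7 + 8 = 15 - 12 = 3
Final time: 3:16

Final answer: 3:16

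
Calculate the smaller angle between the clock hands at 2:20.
Hour hand position: 2 x 30 + 20 x 0.5 = 70 degrees
Minute hand position: 20 x 6 = 120 degrees
Difference: |70 - 120| = 50 degrees
The angle between the hands is 50 degrees

Final answer: 50 degrees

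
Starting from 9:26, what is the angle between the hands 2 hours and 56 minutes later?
First find the time 2 hours and 56 minutes after 9:26.
Total minutes: 9 x 60 + 26 + 2 x 60 + 56 = 742.
742 mod 720 = 22 minutes = 12:22.
Now compute the angle at 12:22:
Hour hand: 0 x 30 + 22 x 0.5 = 11 degrees
Minute hand: 22 x 6 = 132 degrees
Difference: |11 - 132| = 121 degrees
The angle is 121 degrees

Final answer: 121 degrees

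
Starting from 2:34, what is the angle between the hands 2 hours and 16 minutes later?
First find the time 2 hours and 16 minutes after 2:34.
Total minutes: 2 x 60 + 34 + 2 x 60 + 16 = 290.
290 mod 720 = 290 minutes = 4:50.
Now compute the angle at 4:50:
Hour hand: 4 x 30 + 50 x 0.5 = 145 degrees
Minute hand: 50 x 6 = 300 degrees
Difference: |145 - 300| = 155 degrees
The angle is 155 degrees

Final answer: 155 degrees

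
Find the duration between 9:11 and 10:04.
From 9:11 to 10:04:
(10 x 60 + 4) - (9 x 60 + 11) = 604 - 551 = 53 minutes
= 53 minutes

Final answer: 53 minutes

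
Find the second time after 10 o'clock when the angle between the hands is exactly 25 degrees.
At t minutes past 10:00, the hour hand is at 30 x 10 + 0.5t degrees and the minute hand is at 6t degrees.
The smaller angle between them is 25 degrees when |30H - 5.5t| = 25 or |30H - 5.5t| = 335.
With H = 10, solve 30 x 10 - 5.5t = +/- target for each target:
  t = (30 x 10 - 25) / 5.5 = 50
  t = (30 x 10 + 25) / 5.5 = 59.09
  t = (30 x 10 - 335) / 5.5 = -6.36 (outside (0, 60))
  t = (30 x 10 + 335) / 5.5 = 115.45 (outside (0, 60))
Valid solutions in (0, 60): {50, 59.09} minutes.
The second occurrence is t = 59.09 minutes.
The hands form a 25-degree angle at 59.09 minutes past 10:00.

Final answer: 59.09 minutes past 10:00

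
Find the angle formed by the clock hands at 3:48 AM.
Hour hand position: 3 x 30 + 48 x 0.5 = 114 degrees
Minute hand position: 48 x 6 = 288 degrees
Difference: |114 - 288| = 174 degrees
The angle between the hands is 174 degrees

Final answer: 174 degrees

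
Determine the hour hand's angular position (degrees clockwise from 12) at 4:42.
The hour hand moves 30 degrees per hour and 0.5 degrees per minute.
At 4:42: (4) x 30 + 42 x 0.5 = 120 + 21 = 141 degrees

Final answer: 141 degrees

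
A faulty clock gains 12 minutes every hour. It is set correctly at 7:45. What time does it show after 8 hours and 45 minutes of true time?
For every 60 true minutes, the faulty clock advances 60 + 12 = 72 minutes.
True elapsed: 8 hours and 45 minutes = 525 minutes.
Faulty clock advances: 525 x 72/60 = 630 minutes (drift: 105 minutes ahead).
Shown time: 7:45 + 630 minutes = 6:15.

Final answer: 6:15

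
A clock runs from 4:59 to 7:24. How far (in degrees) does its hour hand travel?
The hour hand moves 0.5 degrees per minute.
Time elapsed: 7:24 - 4:59 = 145 minutes
Angular displacement: 145 x 0.5 = 72.5 degrees

Final answer: 72.5 degrees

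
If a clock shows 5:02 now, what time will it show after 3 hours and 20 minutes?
Starting time: 5:02
Adding 20 minutes to 2 minutes: 2 + 20 = 22 minutes
Adding 3 hours: 5 + 3 = 8
Final time: 8:22

Final answer: 8:22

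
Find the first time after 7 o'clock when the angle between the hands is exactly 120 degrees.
At t minutes past 7:00, the hour hand is at 30 x 7 + 0.5t degrees and the minute hand is at 6t degrees.
The smaller angle between them is 120 degrees when |30H - 5.5t| = 120 or |30H - 5.5t| = 240.
With H = 7, solve 30 x 7 - 5.5t = +/- target for each target:
  t = (30 x 7 - 120) / 5.5 = 16.36
  t = (30 x 7 + 120) / 5.5 = 60 (outside (0, 60))
  t = (30 x 7 - 240) / 5.5 = -5.45 (outside (0, 60))
  t = (30 x 7 + 240) / 5.5 = 81.82 (outside (0, 60))
Valid solutions in (0, 60): {16.36} minutes.
The first occurrence is t = 16.36 minutes.
The hands form a 120-degree angle at 16.36 minutes past 7:00.

Final answer: 16.36 minutes past 7:00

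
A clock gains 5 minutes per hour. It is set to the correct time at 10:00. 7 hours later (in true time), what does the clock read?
For every 60 true minutes, the faulty clock advances 60 + 5 = 65 minutes.
True elapsed: 7 hours = 420 minutes.
Faulty clock advances: 420 x 65/60 = 455 minutes (drift: 35 minutes ahead).
Shown time: 10:00 + 455 minutes = 5:35.

Final answer: 5:35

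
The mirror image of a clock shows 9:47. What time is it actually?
Reflection across the vertical (12-6) axis maps a hand at angle A degrees to (360 - A) degrees, which sends a reading of T minutes past 12:00 to (720 - T) minutes past 12:00.
Mirror reads 9:47 = 587 minutes past 12:00.
Actual time: (720 - 587) mod 720 = 133 minutes = 2:13.

Final answer: 2:13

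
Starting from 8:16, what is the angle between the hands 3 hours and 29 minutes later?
First find the time 3 hours and 29 minutes after 8:16.
Total minutes: 8 x 60 + 16 + 3 x 60 + 29 = 705.
705 mod 720 = 705 minutes = 11:45.
Now compute the angle at 11:45:
Hour hand: 11 x 30 + 45 x 0.5 = 352.5 degrees
Minute hand: 45 x 6 = 270 degrees
Difference: |352.5 - 270| = 82.5 degrees
The angle is 82.5 degrees

Final answer: 82.5 degrees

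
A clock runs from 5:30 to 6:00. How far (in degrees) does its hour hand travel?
The hour hand moves 0.5 degrees per minute.
Time elapsed: 6:00 - 5:30 = 30 minutes
Angular displacement: 30 x 0.5 = 15 degrees

Final answer: 15 degrees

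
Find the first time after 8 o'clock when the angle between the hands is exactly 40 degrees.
At t minutes past 8:00, the hour hand is at 30 x 8 + 0.5t degrees and the minute hand is at 6t degrees.
The smaller angle between them is 40 degrees when |30H - 5.5t| = 40 or |30H - 5.5t| = 320.
With H = 8, solve 30 x 8 - 5.5t = +/- target for each target:
  t = (30 x 8 - 40) / 5.5 = 36.36
  t = (30 x 8 + 40) / 5.5 = 50.91
  t = (30 x 8 - 320) / 5.5 = -14.55 (outside (0, 60))
  t = (30 x 8 + 320) / 5.5 = 101.82 (outside (0, 60))
Valid solutions in (0, 60): {36.36, 50.91} minutes.
The first occurrence is t = 36.36 minutes.
The hands form a 40-degree angle at 36.36 minutes past 8:00.

Final answer: 36.36 minutes past 8:00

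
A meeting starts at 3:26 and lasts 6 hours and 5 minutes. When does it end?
Starting time: 3:26
Adding 5 minutes to 26 minutes: 26 + 5 = 31 minutes
Adding 6 hours: 3 + 6 = 9
Final time: 9:31

Final answer: 9:31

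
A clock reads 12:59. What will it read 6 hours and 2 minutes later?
Starting time: 12:59
Adding 2 minutes to 59 minutes: 59 + 2 = 61 minutes = 1 hour and 1 minute
Adding 6 hours: 12 + 6 + 1 (carry) = 19 - 12 = 7
Final time: 7:01

Final answer: 7:01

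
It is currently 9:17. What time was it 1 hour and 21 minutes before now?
Starting time: 9:17 = 557 total minutes past 12:00
Subtracting: 1 hour and 21 minutes = 81 minutes
557 - 81 = 476 minutes
= 7 hours and 56 minutes past 12:00 = 7:56

Final answer: 7:56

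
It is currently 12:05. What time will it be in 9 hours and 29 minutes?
Starting time: 12:05
Adding 29 minutes to 5 minutes: 5 + 29 = 34 minutes
Adding 9 hours: 12 + 9 = 21 - 12 = 9
Final time: 9:34

Final answer: 9:34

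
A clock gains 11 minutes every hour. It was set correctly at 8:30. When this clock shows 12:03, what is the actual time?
For every 60 true minutes, the faulty clock advances 71 minutes, so 1 faulty-clock minute corresponds to 60/71 true minutes.
From 8:30 to 12:03 on the faulty dial is 213 minutes.
True elapsed: 213 x 60/71 = 180 minutes = 3 hours.
True time: 8:30 + 3 hours = 11:30.

Final answer: 11:30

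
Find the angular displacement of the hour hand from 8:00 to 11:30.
The hour hand moves 0.5 degrees per minute.
Time elapsed: 11:30 - 8:00 = 210 minutes
Angular displacement: 210 x 0.5 = 105 degrees

Final answer: 105 degrees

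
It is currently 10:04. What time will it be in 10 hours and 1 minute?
Starting time: 10:04
Adding 1 minute to 4 minutes: 4 + 1 = 5 minutes
Adding 10 hours: 10 + 10 = 20 - 12 = 8
Final time: 8:05

Final answer: 8:05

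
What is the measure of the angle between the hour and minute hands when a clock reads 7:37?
Hour hand position: 7 x 30 + 37 x 0.5 = 228.5 degrees
Minute hand position: 37 x 6 = 222 degrees
Difference: |228.5 - 222| = 6.5 degrees
The angle between the hands is 6.5 degrees

Final answer: 6.5 degrees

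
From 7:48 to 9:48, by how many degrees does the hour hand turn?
The hour hand moves 0.5 degrees per minute.
Time elapsed: 9:48 - 7:48 = 120 minutes
Angular displacement: 120 x 0.5 = 60 degrees

Final answer: 60 degrees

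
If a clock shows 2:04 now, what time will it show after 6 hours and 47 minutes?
Starting time: 2:04
Adding 47 minutes to 4 minutes: 4 + 47 = 51 minutes
Adding 6 hours: 2 + 6 = 8
Final time: 8:51

Final answer: 8:51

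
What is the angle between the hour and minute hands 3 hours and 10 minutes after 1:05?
First find the time 3 hours and 10 minutes after 1:05.
Total minutes: 1 x 60 + 5 + 3 x 60 + 10 = 255.
255 mod 720 = 255 minutes = 4:15.
Now compute the angle at 4:15:
Hour hand: 4 x 30 + 15 x 0.5 = 127.5 degrees
Minute hand: 15 x 6 = 90 degrees
Difference: |127.5 - 90| = 37.5 degrees
The angle is 37.5 degrees

Final answer: 37.5 degrees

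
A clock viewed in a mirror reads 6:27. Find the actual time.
Reflection across the vertical (12-6) axis maps a hand at angle A degrees to (360 - A) degrees, which sends a reading of T minutes past 12:00 to (720 - T) minutes past 12:00.
Mirror reads 6:27 = 387 minutes past 12:00.
Actual time: (720 - 387) mod 720 = 333 minutes = 5:33.

Final answer: 5:33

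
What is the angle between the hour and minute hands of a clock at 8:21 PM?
Hour hand position: 8 x 30 + 21 x 0.5 = 250.5 degrees
Minute hand position: 21 x 6 = 126 degrees
Difference: |250.5 - 126| = 124.5 degrees
The angle between the hands is 124.5 degrees

Final answer: 124.5 degrees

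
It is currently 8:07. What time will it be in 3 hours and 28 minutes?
Starting time: 8:07
Adding 28 minutes to 7 minutes: 7 + 28 = 35 minutes
Adding 3 hours: 8 + 3 = 11
Final time: 11:35

Final answer: 11:35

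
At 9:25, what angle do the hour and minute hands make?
Hour hand position: 9 x 30 + 25 x 0.5 = 282.5 degrees
Minute hand position: 25 x 6 = 150 degrees
Difference: |282.5 - 150| = 132.5 degrees
The angle between the hands is 132.5 degrees

Final answer: 132.5 degrees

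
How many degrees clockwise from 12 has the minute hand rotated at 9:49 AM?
The minute hand moves 6 degrees per minute.
At 9:49: 49 x 6 = 294 degrees

Final answer: 294 degrees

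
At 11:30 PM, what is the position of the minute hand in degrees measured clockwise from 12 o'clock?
The minute hand moves 6 degrees per minute.
At 11:30: 30 x 6 = 180 degrees

Final answer: 180 degrees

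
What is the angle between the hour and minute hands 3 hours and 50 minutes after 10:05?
First find the time 3 hours and 50 minutes after 10:05.
Total minutes: 10 x 60 + 5 + 3 x 60 + 50 = 835.
835 mod 720 = 115 minutes = 1:55.
Now compute the angle at 1:55:
Hour hand: 1 x 30 + 55 x 0.5 = 57.5 degrees
Minute hand: 55 x 6 = 330 degrees
Difference: |57.5 - 330| = 272.5 degrees
Smaller angle: 360 - 272.5 = 87.5 degrees

Final answer: 87.5 degrees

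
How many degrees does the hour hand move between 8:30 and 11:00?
The hour hand moves 0.5 degrees per minute.
Time elapsed: 11:00 - 8:30 = 150 minutes
Angular displacement: 150 x 0.5 = 75 degrees

Final answer: 75 degrees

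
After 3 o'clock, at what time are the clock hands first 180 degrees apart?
For hands to be 180 degrees apart: |30H - 5.5t| = 180
With H = 3: t = (30 x 3 + 180)/5.5 = 49.09 or t = (30 x 3 - 180)/5.5 = -16.36
First valid solution (0 < t < 60): t = 49.09 minutes
The hands are opposite at 49.09 minutes past 3:00.

Final answer: 49.09 minutes past 3:00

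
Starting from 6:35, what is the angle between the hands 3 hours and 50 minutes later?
First find the time 3 hours and 50 minutes after 6:35.
Total minutes: 6 x 60 + 35 + 3 x 60 + 50 = 625.
625 mod 720 = 625 minutes = 10:25.
Now compute the angle at 10:25:
Hour hand: 10 x 30 + 25 x 0.5 = 312.5 degrees
Minute hand: 25 x 6 = 150 degrees
Difference: |312.5 - 150| = 162.5 degrees
The angle is 162.5 degrees

Final answer: 162.5 degrees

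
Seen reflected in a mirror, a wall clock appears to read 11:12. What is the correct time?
Reflection across the vertical (12-6) axis maps a hand at angle A degrees to (360 - A) degrees, which sends a reading of T minutes past 12:00 to (720 - T) minutes past 12:00.
Mirror reads 11:12 = 672 minutes past 12:00.
Actual time: (720 - 672) mod 720 = 48 minutes = 12:48.

Final answer: 12:48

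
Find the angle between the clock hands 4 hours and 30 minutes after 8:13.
First find the time 4 hours and 30 minutes after 8:13.
Total minutes: 8 x 60 + 13 + 4 x 60 + 30 = 763.
763 mod 720 = 43 minutes = 12:43.
Now compute the angle at 12:43:
Hour hand: 0 x 30 + 43 x 0.5 = 21.5 degrees
Minute hand: 43 x 6 = 258 degrees
Difference: |21.5 - 258| = 236.5 degrees
Smaller angle: 360 - 236.5 = 123.5 degrees

Final answer: 123.5 degrees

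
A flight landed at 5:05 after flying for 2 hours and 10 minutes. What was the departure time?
Starting time: 5:05 = 305 total minutes past 12:00
Subtracting: 2 hours and 10 minutes = 130 minutes
305 - 130 = 175 minutes
= 2 hours and 55 minutes past 12:00 = 2:55

Final answer: 2:55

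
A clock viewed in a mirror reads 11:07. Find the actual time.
Reflection across the vertical (12-6) axis maps a hand at angle A degrees to (360 - A) degrees, which sends a reading of T minutes past 12:00 to (720 - T) minutes past 12:00.
Mirror reads 11:07 = 667 minutes past 12:00.
Actual time: (720 - 667) mod 720 = 53 minutes = 12:53.

Final answer: 12:53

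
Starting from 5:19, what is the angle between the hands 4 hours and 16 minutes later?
First find the time 4 hours and 16 minutes after 5:19.
Total minutes: 5 x 60 + 19 + 4 x 60 + 16 = 575.
575 mod 720 = 575 minutes = 9:35.
Now compute the angle at 9:35:
Hour hand: 9 x 30 + 35 x 0.5 = 287.5 degrees
Minute hand: 35 x 6 = 210 degrees
Difference: |287.5 - 210| = 77.5 degrees
The angle is 77.5 degrees

Final answer: 77.5 degrees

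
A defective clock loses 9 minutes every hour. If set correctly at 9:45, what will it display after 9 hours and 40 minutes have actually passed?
For every 60 true minutes, the faulty clock advances 60 - 9 = 51 minutes.
True elapsed: 9 hours and 40 minutes = 580 minutes.
Faulty clock advances: 580 x 51/60 = 493 minutes (drift: 87 minutes behind).
Shown time: 9:45 + 493 minutes = 5:58.

Final answer: 5:58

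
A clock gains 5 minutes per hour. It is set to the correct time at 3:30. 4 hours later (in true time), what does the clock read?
For every 60 true minutes, the faulty clock advances 60 + 5 = 65 minutes.
True elapsed: 4 hours = 240 minutes.
Faulty clock advances: 240 x 65/60 = 260 minutes (drift: 20 minutes ahead).
Shown time: 3:30 + 260 minutes = 7:50.

Final answer: 7:50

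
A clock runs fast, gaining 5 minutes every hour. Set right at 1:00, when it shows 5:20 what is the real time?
For every 60 true minutes, the faulty clock advances 65 minutes, so 1 faulty-clock minute corresponds to 60/65 true minutes.
From 1:00 to 5:20 on the faulty dial is 260 minutes.
True elapsed: 260 x 60/65 = 240 minutes = 4 hours.
True time: 1:00 + 4 hours = 5:00.

Final answer: 5:00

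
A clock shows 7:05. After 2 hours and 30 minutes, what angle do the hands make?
First find the time 2 hours and 30 minutes after 7:05.
Total minutes: 7 x 60 + 5 + 2 x 60 + 30 = 575.
575 mod 720 = 575 minutes = 9:35.
Now compute the angle at 9:35:
Hour hand: 9 x 30 + 35 x 0.5 = 287.5 degrees
Minute hand: 35 x 6 = 210 degrees
Difference: |287.5 - 210| = 77.5 degrees
The angle is 77.5 degrees

Final answer: 77.5 degrees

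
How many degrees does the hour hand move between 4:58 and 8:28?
The hour hand moves 0.5 degrees per minute.
Time elapsed: 8:28 - 4:58 = 210 minutes
Angular displacement: 210 x 0.5 = 105 degrees

Final answer: 105 degrees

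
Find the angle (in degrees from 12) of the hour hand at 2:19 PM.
The hour hand moves 30 degrees per hour and 0.5 degrees per minute.
At 2:19: (2) x 30 + 19 x 0.5 = 60 + 9.5 = 69.5 degrees

Final answer: 69.5 degrees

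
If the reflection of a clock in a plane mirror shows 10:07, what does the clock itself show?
Reflection across the vertical (12-6) axis maps a hand at angle A degrees to (360 - A) degrees, which sends a reading of T minutes past 12:00 to (720 - T) minutes past 12:00.
Mirror reads 10:07 = 607 minutes past 12:00.
Actual time: (720 - 607) mod 720 = 113 minutes = 1:53.

Final answer: 1:53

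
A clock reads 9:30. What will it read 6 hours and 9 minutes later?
Starting time: 9:30
Adding 9 minutes to 30 minutes: 30 + 9 = 39 minutes
Adding 6 hours: 9 + 6 = 15 - 12 = 3
Final time: 3:39

Final answer: 3:39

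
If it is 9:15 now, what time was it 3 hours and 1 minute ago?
Starting time: 9:15 = 555 total minutes past 12:00
Subtracting: 3 hours and 1 minute = 181 minutes
555 - 181 = 374 minutes
= 6 hours and 14 minutes past 12:00 = 6:14

Final answer: 6:14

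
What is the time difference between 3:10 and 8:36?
From 3:10 to 8:36:
(8 x 60 + 36) - (3 x 60 + 10) = 516 - 190 = 326 minutes
= 5 hours and 26 minutes

Final answer: 5 hours and 26 minutes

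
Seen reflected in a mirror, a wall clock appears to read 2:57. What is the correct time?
Reflection across the vertical (12-6) axis maps a hand at angle A degrees to (360 - A) degrees, which sends a reading of T minutes past 12:00 to (720 - T) minutes past 12:00.
Mirror reads 2:57 = 177 minutes past 12:00.
Actual time: (720 - 177) mod 720 = 543 minutes = 9:03.

Final answer: 9:03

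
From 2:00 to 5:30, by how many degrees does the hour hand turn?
The hour hand moves 0.5 degrees per minute.
Time elapsed: 5:30 - 2:00 = 210 minutes
Angular displacement: 210 x 0.5 = 105 degrees

Final answer: 105 degrees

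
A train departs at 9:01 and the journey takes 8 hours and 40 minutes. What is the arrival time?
Starting time: 9:01
Adding 40 minutes to 1 minute: 1 + 40 = 41 minutes
Adding 8 hours: 9 + 8 = 17 - 12 = 5
Final time: 5:41

Final answer: 5:41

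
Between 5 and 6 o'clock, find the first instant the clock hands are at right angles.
At t minutes past 5:00, the hour hand is at 30 x 5 + 0.5t degrees and the minute hand is at 6t degrees.
The smaller angle between them is 90 degrees when |30H - 5.5t| = 90 or |30H - 5.5t| = 270.
With H = 5, solve 30 x 5 - 5.5t = +/- target for each target:
  t = (30 x 5 - 90) / 5.5 = 10.91
  t = (30 x 5 + 90) / 5.5 = 43.64
  t = (30 x 5 - 270) / 5.5 = -21.82 (outside (0, 60))
  t = (30 x 5 + 270) / 5.5 = 76.36 (outside (0, 60))
Valid solutions in (0, 60): {10.91, 43.64} minutes.
First occurrence: t = 10.91 minutes.
The hands are at right angles at 10.91 minutes past 5:00.

Final answer: 10.91 minutes past 5:00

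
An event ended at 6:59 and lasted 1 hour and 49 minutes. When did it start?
Starting time: 6:59 = 419 total minutes past 12:00
Subtracting: 1 hour and 49 minutes = 109 minutes
419 - 109 = 310 minutes
= 5 hours and 10 minutes past 12:00 = 5:10

Final answer: 5:10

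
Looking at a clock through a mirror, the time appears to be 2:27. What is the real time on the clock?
Reflection across the vertical (12-6) axis maps a hand at angle A degrees to (360 - A) degrees, which sends a reading of T minutes past 12:00 to (720 - T) minutes past 12:00.
Mirror reads 2:27 = 147 minutes past 12:00.
Actual time: (720 - 147) mod 720 = 573 minutes = 9:33.

Final answer: 9:33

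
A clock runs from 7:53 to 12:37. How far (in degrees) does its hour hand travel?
The hour hand moves 0.5 degrees per minute.
Time elapsed: 12:37 - 7:53 = 284 minutes
Angular displacement: 284 x 0.5 = 142 degrees

Final answer: 142 degrees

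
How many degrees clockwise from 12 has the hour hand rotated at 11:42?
The hour hand moves 30 degrees per hour and 0.5 degrees per minute.
At 11:42: (11) x 30 + 42 x 0.5 = 330 + 21 = 351 degrees

Final answer: 351 degrees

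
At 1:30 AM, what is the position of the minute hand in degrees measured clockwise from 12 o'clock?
The minute hand moves 6 degrees per minute.
At 1:30: 30 x 6 = 180 degrees

Final answer: 180 degrees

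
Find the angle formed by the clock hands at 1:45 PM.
Hour hand position: 1 x 30 + 45 x 0.5 = 52.5 degrees
Minute hand position: 45 x 6 = 270 degrees
Difference: |52.5 - 270| = 217.5 degrees
Since 217.5 > 180, the smaller angle is 360 - 217.5 = 142.5 degrees

Final answer: 142.5 degrees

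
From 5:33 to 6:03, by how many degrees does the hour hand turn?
The hour hand moves 0.5 degrees per minute.
Time elapsed: 6:03 - 5:33 = 30 minutes
Angular displacement: 30 x 0.5 = 15 degrees

Final answer: 15 degrees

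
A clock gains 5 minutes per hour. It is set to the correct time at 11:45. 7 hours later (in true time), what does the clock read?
For every 60 true minutes, the faulty clock advances 60 + 5 = 65 minutes.
True elapsed: 7 hours = 420 minutes.
Faulty clock advances: 420 x 65/60 = 455 minutes (drift: 35 minutes ahead).
Shown time: 11:45 + 455 minutes = 7:20.

Final answer: 7:20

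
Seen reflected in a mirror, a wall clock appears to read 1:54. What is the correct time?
Reflection across the vertical (12-6) axis maps a hand at angle A degrees to (360 - A) degrees, which sends a reading of T minutes past 12:00 to (720 - T) minutes past 12:00.
Mirror reads 1:54 = 114 minutes past 12:00.
Actual time: (720 - 114) mod 720 = 606 minutes = 10:06.

Final answer: 10:06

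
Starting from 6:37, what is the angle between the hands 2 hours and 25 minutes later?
First find the time 2 hours and 25 minutes after 6:37.
Total minutes: 6 x 60 + 37 + 2 x 60 + 25 = 542.
542 mod 720 = 542 minutes = 9:02.
Now compute the angle at 9:02:
Hour hand: 9 x 30 + 2 x 0.5 = 271 degrees
Minute hand: 2 x 6 = 12 degrees
Difference: |271 - 12| = 259 degrees
Smaller angle: 360 - 259 = 101 degrees

Final answer: 101 degrees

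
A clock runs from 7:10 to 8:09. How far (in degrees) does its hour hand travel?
The hour hand moves 0.5 degrees per minute.
Time elapsed: 8:09 - 7:10 = 59 minutes
Angular displacement: 59 x 0.5 = 29.5 degrees

Final answer: 29.5 degrees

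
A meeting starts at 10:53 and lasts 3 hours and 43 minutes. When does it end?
Starting time: 10:53
Adding 43 minutes to 53 minutes: 53 + 43 = 96 minutes = 1 hour and 36 minutes
Adding 3 hours: 10 + 3 + 1 (carry) = 14 - 12 = 2
Final time: 2:36

Final answer: 2:36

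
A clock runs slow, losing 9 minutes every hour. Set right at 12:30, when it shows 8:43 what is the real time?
For every 60 true minutes, the faulty clock advances 51 minutes, so 1 faulty-clock minute corresponds to 60/51 true minutes.
From 12:30 to 8:43 on the faulty dial is 493 minutes.
True elapsed: 493 x 60/51 = 580 minutes = 9 hours and 40 minutes.
True time: 12:30 + 9 hours and 40 minutes = 10:10.

Final answer: 10:10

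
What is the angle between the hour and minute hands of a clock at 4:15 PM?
Hour hand position: 4 x 30 + 15 x 0.5 = 127.5 degrees
Minute hand position: 15 x 6 = 90 degrees
Difference: |127.5 - 90| = 37.5 degrees
The angle between the hands is 37.5 degrees

Final answer: 37.5 degrees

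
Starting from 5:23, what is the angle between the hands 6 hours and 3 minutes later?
First find the time 6 hours and 3 minutes after 5:23.
Total minutes: 5 x 60 + 23 + 6 x 60 + 3 = 686.
686 mod 720 = 686 minutes = 11:26.
Now compute the angle at 11:26:
Hour hand: 11 x 30 + 26 x 0.5 = 343 degrees
Minute hand: 26 x 6 = 156 degrees
Difference: |343 - 156| = 187 degrees
Smaller angle: 360 - 187 = 173 degrees

Final answer: 173 degrees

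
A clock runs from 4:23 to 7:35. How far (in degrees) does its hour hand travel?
The hour hand moves 0.5 degrees per minute.
Time elapsed: 7:35 - 4:23 = 192 minutes
Angular displacement: 192 x 0.5 = 96 degrees

Final answer: 96 degrees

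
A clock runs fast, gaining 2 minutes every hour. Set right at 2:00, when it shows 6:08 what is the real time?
For every 60 true minutes, the faulty clock advances 62 minutes, so 1 faulty-clock minute corresponds to 60/62 true minutes.
From 2:00 to 6:08 on the faulty dial is 248 minutes.
True elapsed: 248 x 60/62 = 240 minutes = 4 hours.
True time: 2:00 + 4 hours = 6:00.

Final answer: 6:00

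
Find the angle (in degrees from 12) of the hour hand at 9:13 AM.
The hour hand moves 30 degrees per hour and 0.5 degrees per minute.
At 9:13: (9) x 30 + 13 x 0.5 = 270 + 6.5 = 276.5 degrees

Final answer: 276.5 degrees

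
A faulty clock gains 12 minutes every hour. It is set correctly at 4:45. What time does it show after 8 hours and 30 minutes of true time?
For every 60 true minutes, the faulty clock advances 60 + 12 = 72 minutes.
True elapsed: 8 hours and 30 minutes = 510 minutes.
Faulty clock advances: 510 x 72/60 = 612 minutes (drift: 102 minutes ahead).
Shown time: 4:45 + 612 minutes = 2:57.

Final answer: 2:57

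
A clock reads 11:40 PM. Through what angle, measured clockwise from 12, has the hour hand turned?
The hour hand moves 30 degrees per hour and 0.5 degrees per minute.
At 11:40: (11) x 30 + 40 x 0.5 = 330 + 20 = 350 degrees

Final answer: 350 degrees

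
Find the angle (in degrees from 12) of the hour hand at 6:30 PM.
The hour hand moves 30 degrees per hour and 0.5 degrees per minute.
At 6:30: (6) x 30 + 30 x 0.5 = 180 + 15 = 195 degrees

Final answer: 195 degrees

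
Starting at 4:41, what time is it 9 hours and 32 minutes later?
Starting time: 4:41
Adding 32 minutes to 41 minutes: 41 + 32 = 73 minutes = 1 hour and 13 minutes
Adding 9 hours: 4 + 9 + 1 (carry) = 14 - 12 = 2
Final time: 2:13

Final answer: 2:13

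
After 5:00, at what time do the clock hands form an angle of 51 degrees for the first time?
At t minutes past 5:00, the hour hand is at 30 x 5 + 0.5t degrees and the minute hand is at 6t degrees.
The smaller angle between them is 51 degrees when |30H - 5.5t| = 51 or |30H - 5.5t| = 309.
With H = 5, solve 30 x 5 - 5.5t = +/- target for each target:
  t = (30 x 5 - 51) / 5.5 = 18
  t = (30 x 5 + 51) / 5.5 = 36.55
  t = (30 x 5 - 309) / 5.5 = -28.91 (outside (0, 60))
  t = (30 x 5 + 309) / 5.5 = 83.45 (outside (0, 60))
Valid solutions in (0, 60): {18, 36.55} minutes.
The first occurrence is t = 18 minutes.
The hands form a 51-degree angle at 18 minutes past 5:00.

Final answer: 18 minutes past 5:00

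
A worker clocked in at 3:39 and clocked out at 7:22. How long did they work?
From 3:39 to 7:22:
(7 x 60 + 22) - (3 x 60 + 39) = 442 - 219 = 223 minutes
= 3 hours and 43 minutes

Final answer: 3 hours and 43 minutes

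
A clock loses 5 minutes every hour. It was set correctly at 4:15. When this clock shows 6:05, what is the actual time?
For every 60 true minutes, the faulty clock advances 55 minutes, so 1 faulty-clock minute corresponds to 60/55 true minutes.
From 4:15 to 6:05 on the faulty dial is 110 minutes.
True elapsed: 110 x 60/55 = 120 minutes = 2 hours.
True time: 4:15 + 2 hours = 6:15.

Final answer: 6:15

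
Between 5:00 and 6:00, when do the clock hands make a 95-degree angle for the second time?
At t minutes past 5:00, the hour hand is at 30 x 5 + 0.5t degrees and the minute hand is at 6t degrees.
The smaller angle between them is 95 degrees when |30H - 5.5t| = 95 or |30H - 5.5t| = 265.
With H = 5, solve 30 x 5 - 5.5t = +/- target for each target:
  t = (30 x 5 - 95) / 5.5 = 10
  t = (30 x 5 + 95) / 5.5 = 44.55
  t = (30 x 5 - 265) / 5.5 = -20.91 (outside (0, 60))
  t = (30 x 5 + 265) / 5.5 = 75.45 (outside (0, 60))
Valid solutions in (0, 60): {10, 44.55} minutes.
The second occurrence is t = 44.55 minutes.
The hands form a 95-degree angle at 44.55 minutes past 5:00.

Final answer: 44.55 minutes past 5:00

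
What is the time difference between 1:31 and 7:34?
From 1:31 to 7:34:
(7 x 60 + 34) - (1 x 60 + 31) = 454 - 91 = 363 minutes
= 6 hours and 3 minutes

Final answer: 6 hours and 3 minutes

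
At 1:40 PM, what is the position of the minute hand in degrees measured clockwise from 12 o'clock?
The minute hand moves 6 degrees per minute.
At 1:40: 40 x 6 = 240 degrees

Final answer: 240 degrees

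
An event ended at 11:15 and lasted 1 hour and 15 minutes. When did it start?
Starting time: 11:15 = 675 total minutes past 12:00
Subtracting: 1 hour and 15 minutes = 75 minutes
675 - 75 = 600 minutes
= 10 hours past 12:00 = 10:00

Final answer: 10:00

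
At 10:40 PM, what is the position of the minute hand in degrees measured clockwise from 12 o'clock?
The minute hand moves 6 degrees per minute.
At 10:40: 40 x 6 = 240 degrees

Final answer: 240 degrees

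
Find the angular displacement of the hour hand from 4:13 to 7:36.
The hour hand moves 0.5 degrees per minute.
Time elapsed: 7:36 - 4:13 = 203 minutes
Angular displacement: 203 x 0.5 = 101.5 degrees

Final answer: 101.5 degrees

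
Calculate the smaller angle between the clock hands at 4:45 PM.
Hour hand position: 4 x 30 + 45 x 0.5 = 142.5 degrees
Minute hand position: 45 x 6 = 270 degrees
Difference: |142.5 - 270| = 127.5 degrees
The angle between the hands is 127.5 degrees

Final answer: 127.5 degrees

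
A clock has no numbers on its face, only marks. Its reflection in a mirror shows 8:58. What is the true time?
Reflection across the vertical (12-6) axis maps a hand at angle A degrees to (360 - A) degrees, which sends a reading of T minutes past 12:00 to (720 - T) minutes past 12:00.
Mirror reads 8:58 = 538 minutes past 12:00.
Actual time: (720 - 538) mod 720 = 182 minutes = 3:02.

Final answer: 3:02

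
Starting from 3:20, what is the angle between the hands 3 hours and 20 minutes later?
First find the time 3 hours and 20 minutes after 3:20.
Total minutes: 3 x 60 + 20 + 3 x 60 + 20 = 400.
400 mod 720 = 400 minutes = 6:40.
Now compute the angle at 6:40:
Hour hand: 6 x 30 + 40 x 0.5 = 200 degrees
Minute hand: 40 x 6 = 240 degrees
Difference: |200 - 240| = 40 degrees
The angle is 40 degrees

Final answer: 40 degrees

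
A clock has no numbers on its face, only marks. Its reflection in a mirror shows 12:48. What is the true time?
Reflection across the vertical (12-6) axis maps a hand at angle A degrees to (360 - A) degrees, which sends a reading of T minutes past 12:00 to (720 - T) minutes past 12:00.
Mirror reads 12:48 = 48 minutes past 12:00.
Actual time: (720 - 48) mod 720 = 672 minutes = 11:12.

Final answer: 11:12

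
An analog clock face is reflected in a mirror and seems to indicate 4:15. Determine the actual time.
Reflection across the vertical (12-6) axis maps a hand at angle A degrees to (360 - A) degrees, which sends a reading of T minutes past 12:00 to (720 - T) minutes past 12:00.
Mirror reads 4:15 = 255 minutes past 12:00.
Actual time: (720 - 255) mod 720 = 465 minutes = 7:45.

Final answer: 7:45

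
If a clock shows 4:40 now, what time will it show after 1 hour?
Starting time: 4:40
Adding 0 minutes to 40 minutes: 40 + 0 = 40 minutes
Adding 1 hour: 4 + 1 = 5
Final time: 5:40

Final answer: 5:40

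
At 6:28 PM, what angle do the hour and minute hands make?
Hour hand position: 6 x 30 + 28 x 0.5 = 194 degrees
Minute hand position: 28 x 6 = 168 degrees
Difference: |194 - 168| = 26 degrees
The angle between the hands is 26 degrees

Final answer: 26 degrees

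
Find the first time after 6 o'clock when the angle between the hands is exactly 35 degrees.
At t minutes past 6:00, the hour hand is at 30 x 6 + 0.5t degrees and the minute hand is at 6t degrees.
The smaller angle between them is 35 degrees when |30H - 5.5t| = 35 or |30H - 5.5t| = 325.
With H = 6, solve 30 x 6 - 5.5t = +/- target for each target:
  t = (30 x 6 - 35) / 5.5 = 26.36
  t = (30 x 6 + 35) / 5.5 = 39.09
  t = (30 x 6 - 325) / 5.5 = -26.36 (outside (0, 60))
  t = (30 x 6 + 325) / 5.5 = 91.82 (outside (0, 60))
Valid solutions in (0, 60): {26.36, 39.09} minutes.
The first occurrence is t = 26.36 minutes.
The hands form a 35-degree angle at 26.36 minutes past 6:00.

Final answer: 26.36 minutes past 6:00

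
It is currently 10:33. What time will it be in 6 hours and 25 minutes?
Starting time: 10:33
Adding 25 minutes to 33 minutes: 33 + 25 = 58 minutes
Adding 6 hours: 10 + 6 = 16 - 12 = 4
Final time: 4:58

Final answer: 4:58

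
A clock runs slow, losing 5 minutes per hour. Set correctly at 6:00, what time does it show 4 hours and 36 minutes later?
For every 60 true minutes, the faulty clock advances 60 - 5 = 55 minutes.
True elapsed: 4 hours and 36 minutes = 276 minutes.
Faulty clock advances: 276 x 55/60 = 253 minutes (drift: 23 minutes behind).
Shown time: 6:00 + 253 minutes = 10:13.

Final answer: 10:13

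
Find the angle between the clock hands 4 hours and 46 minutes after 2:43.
First find the time 4 hours and 46 minutes after 2:43.
Total minutes: 2 x 60 + 43 + 4 x 60 + 46 = 449.
449 mod 720 = 449 minutes = 7:29.
Now compute the angle at 7:29:
Hour hand: 7 x 30 + 29 x 0.5 = 224.5 degrees
Minute hand: 29 x 6 = 174 degrees
Difference: |224.5 - 174| = 50.5 degrees
The angle is 50.5 degrees

Final answer: 50.5 degrees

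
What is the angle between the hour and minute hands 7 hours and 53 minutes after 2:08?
First find the time 7 hours and 53 minutes after 2:08.
Total minutes: 2 x 60 + 8 + 7 x 60 + 53 = 601.
601 mod 720 = 601 minutes = 10:01.
Now compute the angle at 10:01:
Hour hand: 10 x 30 + 1 x 0.5 = 300.5 degrees
Minute hand: 1 x 6 = 6 degrees
Difference: |300.5 - 6| = 294.5 degrees
Smaller angle: 360 - 294.5 = 65.5 degrees

Final answer: 65.5 degrees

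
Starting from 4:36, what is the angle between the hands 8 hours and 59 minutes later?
First find the time 8 hours and 59 minutes after 4:36.
Total minutes: 4 x 60 + 36 + 8 x 60 + 59 = 815.
815 mod 720 = 95 minutes = 1:35.
Now compute the angle at 1:35:
Hour hand: 1 x 30 + 35 x 0.5 = 47.5 degrees
Minute hand: 35 x 6 = 210 degrees
Difference: |47.5 - 210| = 162.5 degrees
The angle is 162.5 degrees

Final answer: 162.5 degrees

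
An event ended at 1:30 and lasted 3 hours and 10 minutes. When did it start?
Starting time: 1:30 = 90 total minutes past 12:00
Subtracting: 3 hours and 10 minutes = 190 minutes
90 - 190 = -100 (negative, add 12 hours = 720) = 620 minutes
= 10 hours and 20 minutes past 12:00 = 10:20

Final answer: 10:20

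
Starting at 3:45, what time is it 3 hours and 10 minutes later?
Starting time: 3:45
Adding 10 minutes to 45 minutes: 45 + 10 = 55 minutes
Adding 3 hours: 3 + 3 = 6
Final time: 6:55

Final answer: 6:55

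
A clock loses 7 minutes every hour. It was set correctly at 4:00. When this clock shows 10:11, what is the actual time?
For every 60 true minutes, the faulty clock advances 53 minutes, so 1 faulty-clock minute corresponds to 60/53 true minutes.
From 4:00 to 10:11 on the faulty dial is 371 minutes.
True elapsed: 371 x 60/53 = 420 minutes = 7 hours.
True time: 4:00 + 7 hours = 11:00.

Final answer: 11:00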